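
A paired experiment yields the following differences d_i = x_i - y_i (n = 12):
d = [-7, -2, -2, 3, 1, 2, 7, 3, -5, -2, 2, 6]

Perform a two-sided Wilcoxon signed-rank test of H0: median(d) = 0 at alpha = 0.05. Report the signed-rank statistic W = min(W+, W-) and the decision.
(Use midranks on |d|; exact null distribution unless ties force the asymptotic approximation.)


Step 1: Drop any zero differences (none here) and take |d_i|.
|d| = [7, 2, 2, 3, 1, 2, 7, 3, 5, 2, 2, 6]
Step 2: Midrank |d_i| (ties get averaged ranks).
ranks: |7|->11.5, |2|->4, |2|->4, |3|->7.5, |1|->1, |2|->4, |7|->11.5, |3|->7.5, |5|->9, |2|->4, |2|->4, |6|->10
Step 3: Attach original signs; sum ranks with positive sign and with negative sign.
W+ = 7.5 + 1 + 4 + 11.5 + 7.5 + 4 + 10 = 45.5
W- = 11.5 + 4 + 4 + 9 + 4 = 32.5
(Check: W+ + W- = 78 should equal n(n+1)/2 = 78.)
Step 4: Test statistic W = min(W+, W-) = 32.5.
Step 5: Ties in |d|, so use the tie-corrected normal approximation.
        E[W] = n(n+1)/4 = 12*13/4 = 39.
        Tie groups: |d|=2 (t=5), |d|=3 (t=2), |d|=7 (t=2); sum(t^3 - t) = 132.
        Var[W] = n(n+1)(2n+1)/24 - sum(t^3-t)/48 = 3900/24 - 132/48 = 159.75.
        z = (W - E[W]) / sqrt(Var[W]) = (32.5 - 39) / 12.6392 = -0.5143.
        Two-sided p = 2*Phi(z) = 0.607062.
Step 6: alpha = 0.05. fail to reject H0.

W+ = 45.5, W- = 32.5, W = min = 32.5, p = 0.607062, fail to reject H0.


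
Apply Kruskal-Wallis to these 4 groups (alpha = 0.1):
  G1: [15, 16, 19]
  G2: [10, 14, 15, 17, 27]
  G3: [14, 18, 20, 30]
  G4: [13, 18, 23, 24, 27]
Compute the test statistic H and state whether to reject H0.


Step 1: Combine all N = 17 observations and assign midranks.
sorted (value, group, rank): (10,G2,1), (13,G4,2), (14,G2,3.5), (14,G3,3.5), (15,G1,5.5), (15,G2,5.5), (16,G1,7), (17,G2,8), (18,G3,9.5), (18,G4,9.5), (19,G1,11), (20,G3,12), (23,G4,13), (24,G4,14), (27,G2,15.5), (27,G4,15.5), (30,G3,17)
Step 2: Sum ranks within each group.
R_1 = 23.5 (n_1 = 3)
R_2 = 33.5 (n_2 = 5)
R_3 = 42 (n_3 = 4)
R_4 = 54 (n_4 = 5)
Step 3: H = 12/(N(N+1)) * sum(R_i^2/n_i) - 3(N+1)
     = 12/(17*18) * (23.5^2/3 + 33.5^2/5 + 42^2/4 + 54^2/5) - 3*18
     = 0.039216 * 1432.73 - 54
     = 2.185621.
Step 4: Ties present; correction factor C = 1 - 24/(17^3 - 17) = 0.995098. Corrected H = 2.185621 / 0.995098 = 2.196388.
Step 5: Under H0, H ~ chi^2(3); p-value = 0.532660.
Step 6: alpha = 0.1. fail to reject H0.

H = 2.1964, df = 3, p = 0.532660, fail to reject H0.


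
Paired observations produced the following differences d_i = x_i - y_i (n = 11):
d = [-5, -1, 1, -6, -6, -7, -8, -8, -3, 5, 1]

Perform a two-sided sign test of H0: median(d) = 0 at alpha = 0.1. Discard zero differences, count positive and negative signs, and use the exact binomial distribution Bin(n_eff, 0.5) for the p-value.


Step 1: Discard zero differences. Original n = 11; n_eff = number of nonzero differences = 11.
Nonzero differences (with sign): -5, -1, +1, -6, -6, -7, -8, -8, -3, +5, +1
Step 2: Count signs: positive = 3, negative = 8.
Step 3: Under H0: P(positive) = 0.5, so the number of positives S ~ Bin(11, 0.5).
Step 4: Two-sided exact p-value = sum of Bin(11,0.5) probabilities at or below the observed probability = 0.226562.
Step 5: alpha = 0.1. fail to reject H0.

n_eff = 11, pos = 3, neg = 8, p = 0.226562, fail to reject H0.


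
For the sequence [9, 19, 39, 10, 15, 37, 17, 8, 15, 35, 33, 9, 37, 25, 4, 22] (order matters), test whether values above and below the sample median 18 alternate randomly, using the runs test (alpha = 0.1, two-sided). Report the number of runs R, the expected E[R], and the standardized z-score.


Step 1: Compute median = 18; label A = above, B = below.
Labels in order: BAABBABBBAABAABA  (n_A = 8, n_B = 8)
Step 2: Count runs R = 10.
Step 3: Under H0 (random ordering), E[R] = 2*n_A*n_B/(n_A+n_B) + 1 = 2*8*8/16 + 1 = 9.0000.
        Var[R] = 2*n_A*n_B*(2*n_A*n_B - n_A - n_B) / ((n_A+n_B)^2 * (n_A+n_B-1)) = 14336/3840 = 3.7333.
        SD[R] = 1.9322.
Step 4: Continuity-corrected z = (R - 0.5 - E[R]) / SD[R] = (10 - 0.5 - 9.0000) / 1.9322 = 0.2588.
Step 5: Two-sided p-value via normal approximation = 2*(1 - Phi(|z|)) = 0.795809.
Step 6: alpha = 0.1. fail to reject H0.

R = 10, z = 0.2588, p = 0.795809, fail to reject H0.


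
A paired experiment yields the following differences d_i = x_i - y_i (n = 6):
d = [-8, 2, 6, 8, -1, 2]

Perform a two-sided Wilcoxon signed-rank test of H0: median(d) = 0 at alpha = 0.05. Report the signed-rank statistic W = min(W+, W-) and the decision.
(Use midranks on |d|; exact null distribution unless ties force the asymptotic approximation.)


Step 1: Drop any zero differences (none here) and take |d_i|.
|d| = [8, 2, 6, 8, 1, 2]
Step 2: Midrank |d_i| (ties get averaged ranks).
ranks: |8|->5.5, |2|->2.5, |6|->4, |8|->5.5, |1|->1, |2|->2.5
Step 3: Attach original signs; sum ranks with positive sign and with negative sign.
W+ = 2.5 + 4 + 5.5 + 2.5 = 14.5
W- = 5.5 + 1 = 6.5
(Check: W+ + W- = 21 should equal n(n+1)/2 = 21.)
Step 4: Test statistic W = min(W+, W-) = 6.5.
Step 5: Ties in |d|, so use the tie-corrected normal approximation.
        E[W] = n(n+1)/4 = 6*7/4 = 10.5.
        Tie groups: |d|=2 (t=2), |d|=8 (t=2); sum(t^3 - t) = 12.
        Var[W] = n(n+1)(2n+1)/24 - sum(t^3-t)/48 = 546/24 - 12/48 = 22.5.
        z = (W - E[W]) / sqrt(Var[W]) = (6.5 - 10.5) / 4.7434 = -0.8433.
        Two-sided p = 2*Phi(z) = 0.399075.
Step 6: alpha = 0.05. fail to reject H0.

W+ = 14.5, W- = 6.5, W = min = 6.5, p = 0.399075, fail to reject H0.


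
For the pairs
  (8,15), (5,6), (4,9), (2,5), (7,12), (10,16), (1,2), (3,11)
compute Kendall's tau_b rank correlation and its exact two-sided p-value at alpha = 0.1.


Step 1: Enumerate the 28 unordered pairs (i,j) with i<j and classify each by sign(x_j-x_i) * sign(y_j-y_i).
  (1,2):dx=-3,dy=-9->C; (1,3):dx=-4,dy=-6->C; (1,4):dx=-6,dy=-10->C; (1,5):dx=-1,dy=-3->C
  (1,6):dx=+2,dy=+1->C; (1,7):dx=-7,dy=-13->C; (1,8):dx=-5,dy=-4->C; (2,3):dx=-1,dy=+3->D
  (2,4):dx=-3,dy=-1->C; (2,5):dx=+2,dy=+6->C; (2,6):dx=+5,dy=+10->C; (2,7):dx=-4,dy=-4->C
  (2,8):dx=-2,dy=+5->D; (3,4):dx=-2,dy=-4->C; (3,5):dx=+3,dy=+3->C; (3,6):dx=+6,dy=+7->C
  (3,7):dx=-3,dy=-7->C; (3,8):dx=-1,dy=+2->D; (4,5):dx=+5,dy=+7->C; (4,6):dx=+8,dy=+11->C
  (4,7):dx=-1,dy=-3->C; (4,8):dx=+1,dy=+6->C; (5,6):dx=+3,dy=+4->C; (5,7):dx=-6,dy=-10->C
  (5,8):dx=-4,dy=-1->C; (6,7):dx=-9,dy=-14->C; (6,8):dx=-7,dy=-5->C; (7,8):dx=+2,dy=+9->C
Step 2: C = 25, D = 3, total pairs = 28.
Step 3: tau = (C - D)/(n(n-1)/2) = (25 - 3)/28 = 0.785714.
Step 4: Exact two-sided p-value (enumerate n! = 40320 permutations of y under H0): p = 0.005506.
Step 5: alpha = 0.1. reject H0.

tau_b = 0.7857 (C=25, D=3), p = 0.005506, reject H0.


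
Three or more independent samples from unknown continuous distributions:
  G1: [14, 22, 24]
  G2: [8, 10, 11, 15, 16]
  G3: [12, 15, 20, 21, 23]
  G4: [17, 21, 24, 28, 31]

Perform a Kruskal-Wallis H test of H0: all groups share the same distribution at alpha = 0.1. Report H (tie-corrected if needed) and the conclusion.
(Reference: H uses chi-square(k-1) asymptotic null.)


Step 1: Combine all N = 18 observations and assign midranks.
sorted (value, group, rank): (8,G2,1), (10,G2,2), (11,G2,3), (12,G3,4), (14,G1,5), (15,G2,6.5), (15,G3,6.5), (16,G2,8), (17,G4,9), (20,G3,10), (21,G3,11.5), (21,G4,11.5), (22,G1,13), (23,G3,14), (24,G1,15.5), (24,G4,15.5), (28,G4,17), (31,G4,18)
Step 2: Sum ranks within each group.
R_1 = 33.5 (n_1 = 3)
R_2 = 20.5 (n_2 = 5)
R_3 = 46 (n_3 = 5)
R_4 = 71 (n_4 = 5)
Step 3: H = 12/(N(N+1)) * sum(R_i^2/n_i) - 3(N+1)
     = 12/(18*19) * (33.5^2/3 + 20.5^2/5 + 46^2/5 + 71^2/5) - 3*19
     = 0.035088 * 1889.53 - 57
     = 9.299415.
Step 4: Ties present; correction factor C = 1 - 18/(18^3 - 18) = 0.996904. Corrected H = 9.299415 / 0.996904 = 9.328295.
Step 5: Under H0, H ~ chi^2(3); p-value = 0.025230.
Step 6: alpha = 0.1. reject H0.

H = 9.3283, df = 3, p = 0.025230, reject H0.


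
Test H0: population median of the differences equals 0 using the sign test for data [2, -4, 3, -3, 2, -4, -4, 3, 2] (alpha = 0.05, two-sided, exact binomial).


Step 1: Discard zero differences. Original n = 9; n_eff = number of nonzero differences = 9.
Nonzero differences (with sign): +2, -4, +3, -3, +2, -4, -4, +3, +2
Step 2: Count signs: positive = 5, negative = 4.
Step 3: Under H0: P(positive) = 0.5, so the number of positives S ~ Bin(9, 0.5).
Step 4: Two-sided exact p-value = sum of Bin(9,0.5) probabilities at or below the observed probability = 1.000000.
Step 5: alpha = 0.05. fail to reject H0.

n_eff = 9, pos = 5, neg = 4, p = 1.000000, fail to reject H0.


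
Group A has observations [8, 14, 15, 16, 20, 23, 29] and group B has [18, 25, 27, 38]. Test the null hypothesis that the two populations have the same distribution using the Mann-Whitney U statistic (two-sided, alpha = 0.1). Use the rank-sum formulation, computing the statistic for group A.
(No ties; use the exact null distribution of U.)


Step 1: Combine and sort all 11 observations; assign midranks.
sorted (value, group): (8,X), (14,X), (15,X), (16,X), (18,Y), (20,X), (23,X), (25,Y), (27,Y), (29,X), (38,Y)
ranks: 8->1, 14->2, 15->3, 16->4, 18->5, 20->6, 23->7, 25->8, 27->9, 29->10, 38->11
Step 2: Rank sum for X: R1 = 1 + 2 + 3 + 4 + 6 + 7 + 10 = 33.
Step 3: U_X = R1 - n1(n1+1)/2 = 33 - 7*8/2 = 33 - 28 = 5.
       U_Y = n1*n2 - U_X = 28 - 5 = 23.
Step 4: No ties, so the exact null distribution of U (based on enumerating the C(11,7) = 330 equally likely rank assignments) gives the two-sided p-value.
Step 5: p-value = 0.109091; compare to alpha = 0.1. fail to reject H0.

U_X = 5, p = 0.109091, fail to reject H0 at alpha = 0.1.


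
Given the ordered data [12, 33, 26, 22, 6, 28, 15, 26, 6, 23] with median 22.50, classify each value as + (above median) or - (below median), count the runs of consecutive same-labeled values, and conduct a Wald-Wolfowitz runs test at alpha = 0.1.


Step 1: Compute median = 22.50; label A = above, B = below.
Labels in order: BAABBABABA  (n_A = 5, n_B = 5)
Step 2: Count runs R = 8.
Step 3: Under H0 (random ordering), E[R] = 2*n_A*n_B/(n_A+n_B) + 1 = 2*5*5/10 + 1 = 6.0000.
        Var[R] = 2*n_A*n_B*(2*n_A*n_B - n_A - n_B) / ((n_A+n_B)^2 * (n_A+n_B-1)) = 2000/900 = 2.2222.
        SD[R] = 1.4907.
Step 4: Continuity-corrected z = (R - 0.5 - E[R]) / SD[R] = (8 - 0.5 - 6.0000) / 1.4907 = 1.0062.
Step 5: Two-sided p-value via normal approximation = 2*(1 - Phi(|z|)) = 0.314305.
Step 6: alpha = 0.1. fail to reject H0.

R = 8, z = 1.0062, p = 0.314305, fail to reject H0.


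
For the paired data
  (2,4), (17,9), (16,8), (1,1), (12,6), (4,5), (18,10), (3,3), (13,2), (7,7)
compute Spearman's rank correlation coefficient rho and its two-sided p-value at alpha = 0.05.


Step 1: Rank x and y separately (midranks; no ties here).
rank(x): 2->2, 17->9, 16->8, 1->1, 12->6, 4->4, 18->10, 3->3, 13->7, 7->5
rank(y): 4->4, 9->9, 8->8, 1->1, 6->6, 5->5, 10->10, 3->3, 2->2, 7->7
Step 2: d_i = R_x(i) - R_y(i); compute d_i^2.
  (2-4)^2=4, (9-9)^2=0, (8-8)^2=0, (1-1)^2=0, (6-6)^2=0, (4-5)^2=1, (10-10)^2=0, (3-3)^2=0, (7-2)^2=25, (5-7)^2=4
sum(d^2) = 34.
Step 3: rho = 1 - 6*34 / (10*(10^2 - 1)) = 1 - 204/990 = 0.793939.
Step 4: Under H0, t = rho * sqrt((n-2)/(1-rho^2)) = 3.6934 ~ t(8).
Step 5: Two-sided p-value from the t-distribution with 8 df = 0.006100.
Step 6: alpha = 0.05. reject H0.

rho = 0.7939, p = 0.006100, reject H0 at alpha = 0.05.


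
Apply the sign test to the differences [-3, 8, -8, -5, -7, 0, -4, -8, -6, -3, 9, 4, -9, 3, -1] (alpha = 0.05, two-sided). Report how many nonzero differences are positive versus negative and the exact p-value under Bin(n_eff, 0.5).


Step 1: Discard zero differences. Original n = 15; n_eff = number of nonzero differences = 14.
Nonzero differences (with sign): -3, +8, -8, -5, -7, -4, -8, -6, -3, +9, +4, -9, +3, -1
Step 2: Count signs: positive = 4, negative = 10.
Step 3: Under H0: P(positive) = 0.5, so the number of positives S ~ Bin(14, 0.5).
Step 4: Two-sided exact p-value = sum of Bin(14,0.5) probabilities at or below the observed probability = 0.179565.
Step 5: alpha = 0.05. fail to reject H0.

n_eff = 14, pos = 4, neg = 10, p = 0.179565, fail to reject H0.


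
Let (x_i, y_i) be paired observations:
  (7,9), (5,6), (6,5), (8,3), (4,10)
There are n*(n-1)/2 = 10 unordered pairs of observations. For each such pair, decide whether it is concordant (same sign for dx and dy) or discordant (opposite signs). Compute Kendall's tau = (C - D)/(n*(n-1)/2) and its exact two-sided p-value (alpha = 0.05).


Step 1: Enumerate the 10 unordered pairs (i,j) with i<j and classify each by sign(x_j-x_i) * sign(y_j-y_i).
  (1,2):dx=-2,dy=-3->C; (1,3):dx=-1,dy=-4->C; (1,4):dx=+1,dy=-6->D; (1,5):dx=-3,dy=+1->D
  (2,3):dx=+1,dy=-1->D; (2,4):dx=+3,dy=-3->D; (2,5):dx=-1,dy=+4->D; (3,4):dx=+2,dy=-2->D
  (3,5):dx=-2,dy=+5->D; (4,5):dx=-4,dy=+7->D
Step 2: C = 2, D = 8, total pairs = 10.
Step 3: tau = (C - D)/(n(n-1)/2) = (2 - 8)/10 = -0.600000.
Step 4: Exact two-sided p-value (enumerate n! = 120 permutations of y under H0): p = 0.233333.
Step 5: alpha = 0.05. fail to reject H0.

tau_b = -0.6000 (C=2, D=8), p = 0.233333, fail to reject H0.


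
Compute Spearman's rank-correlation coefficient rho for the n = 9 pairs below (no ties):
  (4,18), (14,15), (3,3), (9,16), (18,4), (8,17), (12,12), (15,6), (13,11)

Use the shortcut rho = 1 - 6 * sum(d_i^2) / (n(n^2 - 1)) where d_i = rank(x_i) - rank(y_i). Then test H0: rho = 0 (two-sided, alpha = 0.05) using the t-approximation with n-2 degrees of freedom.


Step 1: Rank x and y separately (midranks; no ties here).
rank(x): 4->2, 14->7, 3->1, 9->4, 18->9, 8->3, 12->5, 15->8, 13->6
rank(y): 18->9, 15->6, 3->1, 16->7, 4->2, 17->8, 12->5, 6->3, 11->4
Step 2: d_i = R_x(i) - R_y(i); compute d_i^2.
  (2-9)^2=49, (7-6)^2=1, (1-1)^2=0, (4-7)^2=9, (9-2)^2=49, (3-8)^2=25, (5-5)^2=0, (8-3)^2=25, (6-4)^2=4
sum(d^2) = 162.
Step 3: rho = 1 - 6*162 / (9*(9^2 - 1)) = 1 - 972/720 = -0.350000.
Step 4: Under H0, t = rho * sqrt((n-2)/(1-rho^2)) = -0.9885 ~ t(7).
Step 5: Two-sided p-value from the t-distribution with 7 df = 0.355820.
Step 6: alpha = 0.05. fail to reject H0.

rho = -0.3500, p = 0.355820, fail to reject H0 at alpha = 0.05.


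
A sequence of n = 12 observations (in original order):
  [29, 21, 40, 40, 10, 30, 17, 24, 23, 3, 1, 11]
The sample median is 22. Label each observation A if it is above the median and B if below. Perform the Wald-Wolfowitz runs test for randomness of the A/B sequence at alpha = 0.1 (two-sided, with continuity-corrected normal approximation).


Step 1: Compute median = 22; label A = above, B = below.
Labels in order: ABAABABAABBB  (n_A = 6, n_B = 6)
Step 2: Count runs R = 8.
Step 3: Under H0 (random ordering), E[R] = 2*n_A*n_B/(n_A+n_B) + 1 = 2*6*6/12 + 1 = 7.0000.
        Var[R] = 2*n_A*n_B*(2*n_A*n_B - n_A - n_B) / ((n_A+n_B)^2 * (n_A+n_B-1)) = 4320/1584 = 2.7273.
        SD[R] = 1.6514.
Step 4: Continuity-corrected z = (R - 0.5 - E[R]) / SD[R] = (8 - 0.5 - 7.0000) / 1.6514 = 0.3028.
Step 5: Two-sided p-value via normal approximation = 2*(1 - Phi(|z|)) = 0.762069.
Step 6: alpha = 0.1. fail to reject H0.

R = 8, z = 0.3028, p = 0.762069, fail to reject H0.


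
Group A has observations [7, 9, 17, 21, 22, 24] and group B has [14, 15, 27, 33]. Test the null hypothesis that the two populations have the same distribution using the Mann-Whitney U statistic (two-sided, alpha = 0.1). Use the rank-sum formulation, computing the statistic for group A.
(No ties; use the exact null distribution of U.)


Step 1: Combine and sort all 10 observations; assign midranks.
sorted (value, group): (7,X), (9,X), (14,Y), (15,Y), (17,X), (21,X), (22,X), (24,X), (27,Y), (33,Y)
ranks: 7->1, 9->2, 14->3, 15->4, 17->5, 21->6, 22->7, 24->8, 27->9, 33->10
Step 2: Rank sum for X: R1 = 1 + 2 + 5 + 6 + 7 + 8 = 29.
Step 3: U_X = R1 - n1(n1+1)/2 = 29 - 6*7/2 = 29 - 21 = 8.
       U_Y = n1*n2 - U_X = 24 - 8 = 16.
Step 4: No ties, so the exact null distribution of U (based on enumerating the C(10,6) = 210 equally likely rank assignments) gives the two-sided p-value.
Step 5: p-value = 0.476190; compare to alpha = 0.1. fail to reject H0.

U_X = 8, p = 0.476190, fail to reject H0 at alpha = 0.1.


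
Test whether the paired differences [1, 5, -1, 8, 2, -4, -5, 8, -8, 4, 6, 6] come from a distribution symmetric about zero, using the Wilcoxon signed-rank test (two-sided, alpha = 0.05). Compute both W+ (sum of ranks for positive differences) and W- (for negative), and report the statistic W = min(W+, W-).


Step 1: Drop any zero differences (none here) and take |d_i|.
|d| = [1, 5, 1, 8, 2, 4, 5, 8, 8, 4, 6, 6]
Step 2: Midrank |d_i| (ties get averaged ranks).
ranks: |1|->1.5, |5|->6.5, |1|->1.5, |8|->11, |2|->3, |4|->4.5, |5|->6.5, |8|->11, |8|->11, |4|->4.5, |6|->8.5, |6|->8.5
Step 3: Attach original signs; sum ranks with positive sign and with negative sign.
W+ = 1.5 + 6.5 + 11 + 3 + 11 + 4.5 + 8.5 + 8.5 = 54.5
W- = 1.5 + 4.5 + 6.5 + 11 = 23.5
(Check: W+ + W- = 78 should equal n(n+1)/2 = 78.)
Step 4: Test statistic W = min(W+, W-) = 23.5.
Step 5: Ties in |d|, so use the tie-corrected normal approximation.
        E[W] = n(n+1)/4 = 12*13/4 = 39.
        Tie groups: |d|=1 (t=2), |d|=4 (t=2), |d|=5 (t=2), |d|=6 (t=2), |d|=8 (t=3); sum(t^3 - t) = 48.
        Var[W] = n(n+1)(2n+1)/24 - sum(t^3-t)/48 = 3900/24 - 48/48 = 161.5.
        z = (W - E[W]) / sqrt(Var[W]) = (23.5 - 39) / 12.7083 = -1.2197.
        Two-sided p = 2*Phi(z) = 0.222587.
Step 6: alpha = 0.05. fail to reject H0.

W+ = 54.5, W- = 23.5, W = min = 23.5, p = 0.222587, fail to reject H0.


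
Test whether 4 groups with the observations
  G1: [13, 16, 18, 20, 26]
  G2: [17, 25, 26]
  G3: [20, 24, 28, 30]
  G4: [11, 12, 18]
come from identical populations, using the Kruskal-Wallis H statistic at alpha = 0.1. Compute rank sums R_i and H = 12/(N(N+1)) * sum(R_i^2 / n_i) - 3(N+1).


Step 1: Combine all N = 15 observations and assign midranks.
sorted (value, group, rank): (11,G4,1), (12,G4,2), (13,G1,3), (16,G1,4), (17,G2,5), (18,G1,6.5), (18,G4,6.5), (20,G1,8.5), (20,G3,8.5), (24,G3,10), (25,G2,11), (26,G1,12.5), (26,G2,12.5), (28,G3,14), (30,G3,15)
Step 2: Sum ranks within each group.
R_1 = 34.5 (n_1 = 5)
R_2 = 28.5 (n_2 = 3)
R_3 = 47.5 (n_3 = 4)
R_4 = 9.5 (n_4 = 3)
Step 3: H = 12/(N(N+1)) * sum(R_i^2/n_i) - 3(N+1)
     = 12/(15*16) * (34.5^2/5 + 28.5^2/3 + 47.5^2/4 + 9.5^2/3) - 3*16
     = 0.050000 * 1102.95 - 48
     = 7.147292.
Step 4: Ties present; correction factor C = 1 - 18/(15^3 - 15) = 0.994643. Corrected H = 7.147292 / 0.994643 = 7.185787.
Step 5: Under H0, H ~ chi^2(3); p-value = 0.066206.
Step 6: alpha = 0.1. reject H0.

H = 7.1858, df = 3, p = 0.066206, reject H0.


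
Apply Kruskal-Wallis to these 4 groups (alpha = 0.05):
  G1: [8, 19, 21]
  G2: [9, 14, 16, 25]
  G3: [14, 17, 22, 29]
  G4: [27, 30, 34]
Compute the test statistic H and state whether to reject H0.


Step 1: Combine all N = 14 observations and assign midranks.
sorted (value, group, rank): (8,G1,1), (9,G2,2), (14,G2,3.5), (14,G3,3.5), (16,G2,5), (17,G3,6), (19,G1,7), (21,G1,8), (22,G3,9), (25,G2,10), (27,G4,11), (29,G3,12), (30,G4,13), (34,G4,14)
Step 2: Sum ranks within each group.
R_1 = 16 (n_1 = 3)
R_2 = 20.5 (n_2 = 4)
R_3 = 30.5 (n_3 = 4)
R_4 = 38 (n_4 = 3)
Step 3: H = 12/(N(N+1)) * sum(R_i^2/n_i) - 3(N+1)
     = 12/(14*15) * (16^2/3 + 20.5^2/4 + 30.5^2/4 + 38^2/3) - 3*15
     = 0.057143 * 904.292 - 45
     = 6.673810.
Step 4: Ties present; correction factor C = 1 - 6/(14^3 - 14) = 0.997802. Corrected H = 6.673810 / 0.997802 = 6.688510.
Step 5: Under H0, H ~ chi^2(3); p-value = 0.082517.
Step 6: alpha = 0.05. fail to reject H0.

H = 6.6885, df = 3, p = 0.082517, fail to reject H0.


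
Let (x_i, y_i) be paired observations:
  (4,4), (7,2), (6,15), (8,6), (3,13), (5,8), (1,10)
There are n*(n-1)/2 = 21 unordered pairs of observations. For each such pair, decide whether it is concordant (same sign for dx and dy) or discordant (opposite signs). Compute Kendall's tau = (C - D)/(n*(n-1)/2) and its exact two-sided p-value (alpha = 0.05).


Step 1: Enumerate the 21 unordered pairs (i,j) with i<j and classify each by sign(x_j-x_i) * sign(y_j-y_i).
  (1,2):dx=+3,dy=-2->D; (1,3):dx=+2,dy=+11->C; (1,4):dx=+4,dy=+2->C; (1,5):dx=-1,dy=+9->D
  (1,6):dx=+1,dy=+4->C; (1,7):dx=-3,dy=+6->D; (2,3):dx=-1,dy=+13->D; (2,4):dx=+1,dy=+4->C
  (2,5):dx=-4,dy=+11->D; (2,6):dx=-2,dy=+6->D; (2,7):dx=-6,dy=+8->D; (3,4):dx=+2,dy=-9->D
  (3,5):dx=-3,dy=-2->C; (3,6):dx=-1,dy=-7->C; (3,7):dx=-5,dy=-5->C; (4,5):dx=-5,dy=+7->D
  (4,6):dx=-3,dy=+2->D; (4,7):dx=-7,dy=+4->D; (5,6):dx=+2,dy=-5->D; (5,7):dx=-2,dy=-3->C
  (6,7):dx=-4,dy=+2->D
Step 2: C = 8, D = 13, total pairs = 21.
Step 3: tau = (C - D)/(n(n-1)/2) = (8 - 13)/21 = -0.238095.
Step 4: Exact two-sided p-value (enumerate n! = 5040 permutations of y under H0): p = 0.561905.
Step 5: alpha = 0.05. fail to reject H0.

tau_b = -0.2381 (C=8, D=13), p = 0.561905, fail to reject H0.


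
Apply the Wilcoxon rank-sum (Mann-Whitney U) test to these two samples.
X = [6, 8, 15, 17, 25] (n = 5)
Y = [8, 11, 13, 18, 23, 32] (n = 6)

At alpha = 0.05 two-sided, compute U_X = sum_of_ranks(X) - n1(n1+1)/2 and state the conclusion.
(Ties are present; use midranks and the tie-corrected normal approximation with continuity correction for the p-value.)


Step 1: Combine and sort all 11 observations; assign midranks.
sorted (value, group): (6,X), (8,X), (8,Y), (11,Y), (13,Y), (15,X), (17,X), (18,Y), (23,Y), (25,X), (32,Y)
ranks: 6->1, 8->2.5, 8->2.5, 11->4, 13->5, 15->6, 17->7, 18->8, 23->9, 25->10, 32->11
Step 2: Rank sum for X: R1 = 1 + 2.5 + 6 + 7 + 10 = 26.5.
Step 3: U_X = R1 - n1(n1+1)/2 = 26.5 - 5*6/2 = 26.5 - 15 = 11.5.
       U_Y = n1*n2 - U_X = 30 - 11.5 = 18.5.
Step 4: Ties are present, so use the tie-corrected normal approximation (with continuity correction) for the p-value.
Step 5: p-value = 0.583025; compare to alpha = 0.05. fail to reject H0.

U_X = 11.5, p = 0.583025, fail to reject H0 at alpha = 0.05.


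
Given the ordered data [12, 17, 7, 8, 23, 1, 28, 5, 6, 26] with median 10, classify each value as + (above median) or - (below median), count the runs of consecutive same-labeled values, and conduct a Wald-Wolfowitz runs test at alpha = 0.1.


Step 1: Compute median = 10; label A = above, B = below.
Labels in order: AABBABABBA  (n_A = 5, n_B = 5)
Step 2: Count runs R = 7.
Step 3: Under H0 (random ordering), E[R] = 2*n_A*n_B/(n_A+n_B) + 1 = 2*5*5/10 + 1 = 6.0000.
        Var[R] = 2*n_A*n_B*(2*n_A*n_B - n_A - n_B) / ((n_A+n_B)^2 * (n_A+n_B-1)) = 2000/900 = 2.2222.
        SD[R] = 1.4907.
Step 4: Continuity-corrected z = (R - 0.5 - E[R]) / SD[R] = (7 - 0.5 - 6.0000) / 1.4907 = 0.3354.
Step 5: Two-sided p-value via normal approximation = 2*(1 - Phi(|z|)) = 0.737316.
Step 6: alpha = 0.1. fail to reject H0.

R = 7, z = 0.3354, p = 0.737316, fail to reject H0.


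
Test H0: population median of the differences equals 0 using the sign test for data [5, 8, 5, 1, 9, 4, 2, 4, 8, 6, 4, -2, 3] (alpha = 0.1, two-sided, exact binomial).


Step 1: Discard zero differences. Original n = 13; n_eff = number of nonzero differences = 13.
Nonzero differences (with sign): +5, +8, +5, +1, +9, +4, +2, +4, +8, +6, +4, -2, +3
Step 2: Count signs: positive = 12, negative = 1.
Step 3: Under H0: P(positive) = 0.5, so the number of positives S ~ Bin(13, 0.5).
Step 4: Two-sided exact p-value = sum of Bin(13,0.5) probabilities at or below the observed probability = 0.003418.
Step 5: alpha = 0.1. reject H0.

n_eff = 13, pos = 12, neg = 1, p = 0.003418, reject H0.


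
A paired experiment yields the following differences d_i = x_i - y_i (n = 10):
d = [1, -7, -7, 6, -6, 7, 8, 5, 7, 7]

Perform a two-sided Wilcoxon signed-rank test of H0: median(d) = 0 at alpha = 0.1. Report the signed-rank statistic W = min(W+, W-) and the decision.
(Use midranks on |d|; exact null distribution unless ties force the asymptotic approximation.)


Step 1: Drop any zero differences (none here) and take |d_i|.
|d| = [1, 7, 7, 6, 6, 7, 8, 5, 7, 7]
Step 2: Midrank |d_i| (ties get averaged ranks).
ranks: |1|->1, |7|->7, |7|->7, |6|->3.5, |6|->3.5, |7|->7, |8|->10, |5|->2, |7|->7, |7|->7
Step 3: Attach original signs; sum ranks with positive sign and with negative sign.
W+ = 1 + 3.5 + 7 + 10 + 2 + 7 + 7 = 37.5
W- = 7 + 7 + 3.5 = 17.5
(Check: W+ + W- = 55 should equal n(n+1)/2 = 55.)
Step 4: Test statistic W = min(W+, W-) = 17.5.
Step 5: Ties in |d|, so use the tie-corrected normal approximation.
        E[W] = n(n+1)/4 = 10*11/4 = 27.5.
        Tie groups: |d|=6 (t=2), |d|=7 (t=5); sum(t^3 - t) = 126.
        Var[W] = n(n+1)(2n+1)/24 - sum(t^3-t)/48 = 2310/24 - 126/48 = 93.625.
        z = (W - E[W]) / sqrt(Var[W]) = (17.5 - 27.5) / 9.6760 = -1.0335.
        Two-sided p = 2*Phi(z) = 0.301377.
Step 6: alpha = 0.1. fail to reject H0.

W+ = 37.5, W- = 17.5, W = min = 17.5, p = 0.301377, fail to reject H0.


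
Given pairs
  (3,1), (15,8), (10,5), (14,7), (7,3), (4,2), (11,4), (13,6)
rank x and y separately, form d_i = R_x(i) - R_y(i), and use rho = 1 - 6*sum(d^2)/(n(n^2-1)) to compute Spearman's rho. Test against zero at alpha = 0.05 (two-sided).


Step 1: Rank x and y separately (midranks; no ties here).
rank(x): 3->1, 15->8, 10->4, 14->7, 7->3, 4->2, 11->5, 13->6
rank(y): 1->1, 8->8, 5->5, 7->7, 3->3, 2->2, 4->4, 6->6
Step 2: d_i = R_x(i) - R_y(i); compute d_i^2.
  (1-1)^2=0, (8-8)^2=0, (4-5)^2=1, (7-7)^2=0, (3-3)^2=0, (2-2)^2=0, (5-4)^2=1, (6-6)^2=0
sum(d^2) = 2.
Step 3: rho = 1 - 6*2 / (8*(8^2 - 1)) = 1 - 12/504 = 0.976190.
Step 4: Under H0, t = rho * sqrt((n-2)/(1-rho^2)) = 11.0235 ~ t(6).
Step 5: Two-sided p-value from the t-distribution with 6 df = 0.000033.
Step 6: alpha = 0.05. reject H0.

rho = 0.9762, p = 0.000033, reject H0 at alpha = 0.05.


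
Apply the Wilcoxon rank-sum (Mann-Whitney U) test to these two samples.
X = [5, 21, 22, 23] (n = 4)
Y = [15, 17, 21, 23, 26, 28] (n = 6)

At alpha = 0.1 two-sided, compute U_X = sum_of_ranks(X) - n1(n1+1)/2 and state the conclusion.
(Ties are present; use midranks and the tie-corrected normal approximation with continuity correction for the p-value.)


Step 1: Combine and sort all 10 observations; assign midranks.
sorted (value, group): (5,X), (15,Y), (17,Y), (21,X), (21,Y), (22,X), (23,X), (23,Y), (26,Y), (28,Y)
ranks: 5->1, 15->2, 17->3, 21->4.5, 21->4.5, 22->6, 23->7.5, 23->7.5, 26->9, 28->10
Step 2: Rank sum for X: R1 = 1 + 4.5 + 6 + 7.5 = 19.
Step 3: U_X = R1 - n1(n1+1)/2 = 19 - 4*5/2 = 19 - 10 = 9.
       U_Y = n1*n2 - U_X = 24 - 9 = 15.
Step 4: Ties are present, so use the tie-corrected normal approximation (with continuity correction) for the p-value.
Step 5: p-value = 0.591778; compare to alpha = 0.1. fail to reject H0.

U_X = 9, p = 0.591778, fail to reject H0 at alpha = 0.1.


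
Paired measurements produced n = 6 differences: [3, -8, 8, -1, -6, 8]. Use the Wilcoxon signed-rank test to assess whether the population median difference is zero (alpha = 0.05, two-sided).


Step 1: Drop any zero differences (none here) and take |d_i|.
|d| = [3, 8, 8, 1, 6, 8]
Step 2: Midrank |d_i| (ties get averaged ranks).
ranks: |3|->2, |8|->5, |8|->5, |1|->1, |6|->3, |8|->5
Step 3: Attach original signs; sum ranks with positive sign and with negative sign.
W+ = 2 + 5 + 5 = 12
W- = 5 + 1 + 3 = 9
(Check: W+ + W- = 21 should equal n(n+1)/2 = 21.)
Step 4: Test statistic W = min(W+, W-) = 9.
Step 5: Ties in |d|, so use the tie-corrected normal approximation.
        E[W] = n(n+1)/4 = 6*7/4 = 10.5.
        Tie groups: |d|=8 (t=3); sum(t^3 - t) = 24.
        Var[W] = n(n+1)(2n+1)/24 - sum(t^3-t)/48 = 546/24 - 24/48 = 22.25.
        z = (W - E[W]) / sqrt(Var[W]) = (9 - 10.5) / 4.7170 = -0.3180.
        Two-sided p = 2*Phi(z) = 0.750485.
Step 6: alpha = 0.05. fail to reject H0.

W+ = 12, W- = 9, W = min = 9, p = 0.750485, fail to reject H0.


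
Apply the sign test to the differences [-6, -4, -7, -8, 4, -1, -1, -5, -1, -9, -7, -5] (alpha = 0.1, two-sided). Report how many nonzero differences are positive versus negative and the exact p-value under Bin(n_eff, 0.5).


Step 1: Discard zero differences. Original n = 12; n_eff = number of nonzero differences = 12.
Nonzero differences (with sign): -6, -4, -7, -8, +4, -1, -1, -5, -1, -9, -7, -5
Step 2: Count signs: positive = 1, negative = 11.
Step 3: Under H0: P(positive) = 0.5, so the number of positives S ~ Bin(12, 0.5).
Step 4: Two-sided exact p-value = sum of Bin(12,0.5) probabilities at or below the observed probability = 0.006348.
Step 5: alpha = 0.1. reject H0.

n_eff = 12, pos = 1, neg = 11, p = 0.006348, reject H0.


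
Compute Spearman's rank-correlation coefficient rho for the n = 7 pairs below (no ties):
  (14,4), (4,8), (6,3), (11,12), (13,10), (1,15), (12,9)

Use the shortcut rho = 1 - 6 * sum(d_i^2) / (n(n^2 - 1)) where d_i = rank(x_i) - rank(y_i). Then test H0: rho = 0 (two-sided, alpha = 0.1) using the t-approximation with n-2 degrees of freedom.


Step 1: Rank x and y separately (midranks; no ties here).
rank(x): 14->7, 4->2, 6->3, 11->4, 13->6, 1->1, 12->5
rank(y): 4->2, 8->3, 3->1, 12->6, 10->5, 15->7, 9->4
Step 2: d_i = R_x(i) - R_y(i); compute d_i^2.
  (7-2)^2=25, (2-3)^2=1, (3-1)^2=4, (4-6)^2=4, (6-5)^2=1, (1-7)^2=36, (5-4)^2=1
sum(d^2) = 72.
Step 3: rho = 1 - 6*72 / (7*(7^2 - 1)) = 1 - 432/336 = -0.285714.
Step 4: Under H0, t = rho * sqrt((n-2)/(1-rho^2)) = -0.6667 ~ t(5).
Step 5: Two-sided p-value from the t-distribution with 5 df = 0.534509.
Step 6: alpha = 0.1. fail to reject H0.

rho = -0.2857, p = 0.534509, fail to reject H0 at alpha = 0.1.


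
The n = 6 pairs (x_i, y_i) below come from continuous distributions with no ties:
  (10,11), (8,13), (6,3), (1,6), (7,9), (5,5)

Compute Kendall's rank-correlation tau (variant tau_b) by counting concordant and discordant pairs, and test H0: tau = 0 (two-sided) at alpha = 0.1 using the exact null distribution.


Step 1: Enumerate the 15 unordered pairs (i,j) with i<j and classify each by sign(x_j-x_i) * sign(y_j-y_i).
  (1,2):dx=-2,dy=+2->D; (1,3):dx=-4,dy=-8->C; (1,4):dx=-9,dy=-5->C; (1,5):dx=-3,dy=-2->C
  (1,6):dx=-5,dy=-6->C; (2,3):dx=-2,dy=-10->C; (2,4):dx=-7,dy=-7->C; (2,5):dx=-1,dy=-4->C
  (2,6):dx=-3,dy=-8->C; (3,4):dx=-5,dy=+3->D; (3,5):dx=+1,dy=+6->C; (3,6):dx=-1,dy=+2->D
  (4,5):dx=+6,dy=+3->C; (4,6):dx=+4,dy=-1->D; (5,6):dx=-2,dy=-4->C
Step 2: C = 11, D = 4, total pairs = 15.
Step 3: tau = (C - D)/(n(n-1)/2) = (11 - 4)/15 = 0.466667.
Step 4: Exact two-sided p-value (enumerate n! = 720 permutations of y under H0): p = 0.272222.
Step 5: alpha = 0.1. fail to reject H0.

tau_b = 0.4667 (C=11, D=4), p = 0.272222, fail to reject H0.


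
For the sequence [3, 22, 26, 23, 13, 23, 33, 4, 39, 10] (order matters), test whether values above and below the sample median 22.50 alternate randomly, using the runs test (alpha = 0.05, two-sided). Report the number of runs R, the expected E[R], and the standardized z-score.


Step 1: Compute median = 22.50; label A = above, B = below.
Labels in order: BBAABAABAB  (n_A = 5, n_B = 5)
Step 2: Count runs R = 7.
Step 3: Under H0 (random ordering), E[R] = 2*n_A*n_B/(n_A+n_B) + 1 = 2*5*5/10 + 1 = 6.0000.
        Var[R] = 2*n_A*n_B*(2*n_A*n_B - n_A - n_B) / ((n_A+n_B)^2 * (n_A+n_B-1)) = 2000/900 = 2.2222.
        SD[R] = 1.4907.
Step 4: Continuity-corrected z = (R - 0.5 - E[R]) / SD[R] = (7 - 0.5 - 6.0000) / 1.4907 = 0.3354.
Step 5: Two-sided p-value via normal approximation = 2*(1 - Phi(|z|)) = 0.737316.
Step 6: alpha = 0.05. fail to reject H0.

R = 7, z = 0.3354, p = 0.737316, fail to reject H0.


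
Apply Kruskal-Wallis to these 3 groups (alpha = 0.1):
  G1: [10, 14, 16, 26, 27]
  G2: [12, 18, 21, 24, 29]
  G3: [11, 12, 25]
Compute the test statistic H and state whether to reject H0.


Step 1: Combine all N = 13 observations and assign midranks.
sorted (value, group, rank): (10,G1,1), (11,G3,2), (12,G2,3.5), (12,G3,3.5), (14,G1,5), (16,G1,6), (18,G2,7), (21,G2,8), (24,G2,9), (25,G3,10), (26,G1,11), (27,G1,12), (29,G2,13)
Step 2: Sum ranks within each group.
R_1 = 35 (n_1 = 5)
R_2 = 40.5 (n_2 = 5)
R_3 = 15.5 (n_3 = 3)
Step 3: H = 12/(N(N+1)) * sum(R_i^2/n_i) - 3(N+1)
     = 12/(13*14) * (35^2/5 + 40.5^2/5 + 15.5^2/3) - 3*14
     = 0.065934 * 653.133 - 42
     = 1.063736.
Step 4: Ties present; correction factor C = 1 - 6/(13^3 - 13) = 0.997253. Corrected H = 1.063736 / 0.997253 = 1.066667.
Step 5: Under H0, H ~ chi^2(2); p-value = 0.586646.
Step 6: alpha = 0.1. fail to reject H0.

H = 1.0667, df = 2, p = 0.586646, fail to reject H0.


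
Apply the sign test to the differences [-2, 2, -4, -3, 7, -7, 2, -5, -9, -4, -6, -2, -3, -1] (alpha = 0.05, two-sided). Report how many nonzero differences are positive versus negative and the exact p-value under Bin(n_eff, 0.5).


Step 1: Discard zero differences. Original n = 14; n_eff = number of nonzero differences = 14.
Nonzero differences (with sign): -2, +2, -4, -3, +7, -7, +2, -5, -9, -4, -6, -2, -3, -1
Step 2: Count signs: positive = 3, negative = 11.
Step 3: Under H0: P(positive) = 0.5, so the number of positives S ~ Bin(14, 0.5).
Step 4: Two-sided exact p-value = sum of Bin(14,0.5) probabilities at or below the observed probability = 0.057373.
Step 5: alpha = 0.05. fail to reject H0.

n_eff = 14, pos = 3, neg = 11, p = 0.057373, fail to reject H0.


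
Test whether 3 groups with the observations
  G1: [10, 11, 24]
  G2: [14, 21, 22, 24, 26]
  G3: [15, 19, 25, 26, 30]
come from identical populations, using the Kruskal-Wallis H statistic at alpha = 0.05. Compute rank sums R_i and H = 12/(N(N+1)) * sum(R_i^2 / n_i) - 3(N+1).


Step 1: Combine all N = 13 observations and assign midranks.
sorted (value, group, rank): (10,G1,1), (11,G1,2), (14,G2,3), (15,G3,4), (19,G3,5), (21,G2,6), (22,G2,7), (24,G1,8.5), (24,G2,8.5), (25,G3,10), (26,G2,11.5), (26,G3,11.5), (30,G3,13)
Step 2: Sum ranks within each group.
R_1 = 11.5 (n_1 = 3)
R_2 = 36 (n_2 = 5)
R_3 = 43.5 (n_3 = 5)
Step 3: H = 12/(N(N+1)) * sum(R_i^2/n_i) - 3(N+1)
     = 12/(13*14) * (11.5^2/3 + 36^2/5 + 43.5^2/5) - 3*14
     = 0.065934 * 681.733 - 42
     = 2.949451.
Step 4: Ties present; correction factor C = 1 - 12/(13^3 - 13) = 0.994505. Corrected H = 2.949451 / 0.994505 = 2.965746.
Step 5: Under H0, H ~ chi^2(2); p-value = 0.226985.
Step 6: alpha = 0.05. fail to reject H0.

H = 2.9657, df = 2, p = 0.226985, fail to reject H0.


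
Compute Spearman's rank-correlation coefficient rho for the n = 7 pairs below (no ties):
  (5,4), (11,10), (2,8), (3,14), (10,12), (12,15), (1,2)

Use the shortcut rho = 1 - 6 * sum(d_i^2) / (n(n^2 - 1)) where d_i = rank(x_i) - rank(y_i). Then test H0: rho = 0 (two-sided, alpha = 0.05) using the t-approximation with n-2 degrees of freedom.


Step 1: Rank x and y separately (midranks; no ties here).
rank(x): 5->4, 11->6, 2->2, 3->3, 10->5, 12->7, 1->1
rank(y): 4->2, 10->4, 8->3, 14->6, 12->5, 15->7, 2->1
Step 2: d_i = R_x(i) - R_y(i); compute d_i^2.
  (4-2)^2=4, (6-4)^2=4, (2-3)^2=1, (3-6)^2=9, (5-5)^2=0, (7-7)^2=0, (1-1)^2=0
sum(d^2) = 18.
Step 3: rho = 1 - 6*18 / (7*(7^2 - 1)) = 1 - 108/336 = 0.678571.
Step 4: Under H0, t = rho * sqrt((n-2)/(1-rho^2)) = 2.0657 ~ t(5).
Step 5: Two-sided p-value from the t-distribution with 5 df = 0.093750.
Step 6: alpha = 0.05. fail to reject H0.

rho = 0.6786, p = 0.093750, fail to reject H0 at alpha = 0.05.


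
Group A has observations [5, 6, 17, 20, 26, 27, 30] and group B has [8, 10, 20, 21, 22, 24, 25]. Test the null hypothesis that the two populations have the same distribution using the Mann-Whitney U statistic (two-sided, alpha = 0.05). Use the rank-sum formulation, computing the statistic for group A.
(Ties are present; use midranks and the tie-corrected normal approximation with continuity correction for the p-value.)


Step 1: Combine and sort all 14 observations; assign midranks.
sorted (value, group): (5,X), (6,X), (8,Y), (10,Y), (17,X), (20,X), (20,Y), (21,Y), (22,Y), (24,Y), (25,Y), (26,X), (27,X), (30,X)
ranks: 5->1, 6->2, 8->3, 10->4, 17->5, 20->6.5, 20->6.5, 21->8, 22->9, 24->10, 25->11, 26->12, 27->13, 30->14
Step 2: Rank sum for X: R1 = 1 + 2 + 5 + 6.5 + 12 + 13 + 14 = 53.5.
Step 3: U_X = R1 - n1(n1+1)/2 = 53.5 - 7*8/2 = 53.5 - 28 = 25.5.
       U_Y = n1*n2 - U_X = 49 - 25.5 = 23.5.
Step 4: Ties are present, so use the tie-corrected normal approximation (with continuity correction) for the p-value.
Step 5: p-value = 0.949004; compare to alpha = 0.05. fail to reject H0.

U_X = 25.5, p = 0.949004, fail to reject H0 at alpha = 0.05.


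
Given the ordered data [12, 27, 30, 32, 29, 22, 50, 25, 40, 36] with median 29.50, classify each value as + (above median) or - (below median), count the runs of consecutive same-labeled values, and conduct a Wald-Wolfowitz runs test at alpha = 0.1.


Step 1: Compute median = 29.50; label A = above, B = below.
Labels in order: BBAABBABAA  (n_A = 5, n_B = 5)
Step 2: Count runs R = 6.
Step 3: Under H0 (random ordering), E[R] = 2*n_A*n_B/(n_A+n_B) + 1 = 2*5*5/10 + 1 = 6.0000.
        Var[R] = 2*n_A*n_B*(2*n_A*n_B - n_A - n_B) / ((n_A+n_B)^2 * (n_A+n_B-1)) = 2000/900 = 2.2222.
        SD[R] = 1.4907.
Step 4: R = E[R], so z = 0 with no continuity correction.
Step 5: Two-sided p-value via normal approximation = 2*(1 - Phi(|z|)) = 1.000000.
Step 6: alpha = 0.1. fail to reject H0.

R = 6, z = 0.0000, p = 1.000000, fail to reject H0.


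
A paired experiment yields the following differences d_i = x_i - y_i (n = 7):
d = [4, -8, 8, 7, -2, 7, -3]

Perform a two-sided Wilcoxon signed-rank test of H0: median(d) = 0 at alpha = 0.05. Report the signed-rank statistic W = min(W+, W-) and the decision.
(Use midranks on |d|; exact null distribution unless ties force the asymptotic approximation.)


Step 1: Drop any zero differences (none here) and take |d_i|.
|d| = [4, 8, 8, 7, 2, 7, 3]
Step 2: Midrank |d_i| (ties get averaged ranks).
ranks: |4|->3, |8|->6.5, |8|->6.5, |7|->4.5, |2|->1, |7|->4.5, |3|->2
Step 3: Attach original signs; sum ranks with positive sign and with negative sign.
W+ = 3 + 6.5 + 4.5 + 4.5 = 18.5
W- = 6.5 + 1 + 2 = 9.5
(Check: W+ + W- = 28 should equal n(n+1)/2 = 28.)
Step 4: Test statistic W = min(W+, W-) = 9.5.
Step 5: Ties in |d|, so use the tie-corrected normal approximation.
        E[W] = n(n+1)/4 = 7*8/4 = 14.
        Tie groups: |d|=7 (t=2), |d|=8 (t=2); sum(t^3 - t) = 12.
        Var[W] = n(n+1)(2n+1)/24 - sum(t^3-t)/48 = 840/24 - 12/48 = 34.75.
        z = (W - E[W]) / sqrt(Var[W]) = (9.5 - 14) / 5.8949 = -0.7634.
        Two-sided p = 2*Phi(z) = 0.445243.
Step 6: alpha = 0.05. fail to reject H0.

W+ = 18.5, W- = 9.5, W = min = 9.5, p = 0.445243, fail to reject H0.


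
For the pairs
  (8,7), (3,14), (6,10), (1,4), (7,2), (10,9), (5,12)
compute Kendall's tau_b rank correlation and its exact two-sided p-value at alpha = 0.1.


Step 1: Enumerate the 21 unordered pairs (i,j) with i<j and classify each by sign(x_j-x_i) * sign(y_j-y_i).
  (1,2):dx=-5,dy=+7->D; (1,3):dx=-2,dy=+3->D; (1,4):dx=-7,dy=-3->C; (1,5):dx=-1,dy=-5->C
  (1,6):dx=+2,dy=+2->C; (1,7):dx=-3,dy=+5->D; (2,3):dx=+3,dy=-4->D; (2,4):dx=-2,dy=-10->C
  (2,5):dx=+4,dy=-12->D; (2,6):dx=+7,dy=-5->D; (2,7):dx=+2,dy=-2->D; (3,4):dx=-5,dy=-6->C
  (3,5):dx=+1,dy=-8->D; (3,6):dx=+4,dy=-1->D; (3,7):dx=-1,dy=+2->D; (4,5):dx=+6,dy=-2->D
  (4,6):dx=+9,dy=+5->C; (4,7):dx=+4,dy=+8->C; (5,6):dx=+3,dy=+7->C; (5,7):dx=-2,dy=+10->D
  (6,7):dx=-5,dy=+3->D
Step 2: C = 8, D = 13, total pairs = 21.
Step 3: tau = (C - D)/(n(n-1)/2) = (8 - 13)/21 = -0.238095.
Step 4: Exact two-sided p-value (enumerate n! = 5040 permutations of y under H0): p = 0.561905.
Step 5: alpha = 0.1. fail to reject H0.

tau_b = -0.2381 (C=8, D=13), p = 0.561905, fail to reject H0.


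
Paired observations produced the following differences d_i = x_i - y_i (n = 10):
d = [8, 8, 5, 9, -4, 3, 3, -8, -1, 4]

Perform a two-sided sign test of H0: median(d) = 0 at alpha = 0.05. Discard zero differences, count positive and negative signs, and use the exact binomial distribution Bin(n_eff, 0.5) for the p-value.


Step 1: Discard zero differences. Original n = 10; n_eff = number of nonzero differences = 10.
Nonzero differences (with sign): +8, +8, +5, +9, -4, +3, +3, -8, -1, +4
Step 2: Count signs: positive = 7, negative = 3.
Step 3: Under H0: P(positive) = 0.5, so the number of positives S ~ Bin(10, 0.5).
Step 4: Two-sided exact p-value = sum of Bin(10,0.5) probabilities at or below the observed probability = 0.343750.
Step 5: alpha = 0.05. fail to reject H0.

n_eff = 10, pos = 7, neg = 3, p = 0.343750, fail to reject H0.


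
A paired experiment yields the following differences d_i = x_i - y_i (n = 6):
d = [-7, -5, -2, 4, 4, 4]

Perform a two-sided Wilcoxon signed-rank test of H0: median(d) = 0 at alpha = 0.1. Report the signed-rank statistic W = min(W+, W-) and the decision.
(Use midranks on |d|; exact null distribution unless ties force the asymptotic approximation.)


Step 1: Drop any zero differences (none here) and take |d_i|.
|d| = [7, 5, 2, 4, 4, 4]
Step 2: Midrank |d_i| (ties get averaged ranks).
ranks: |7|->6, |5|->5, |2|->1, |4|->3, |4|->3, |4|->3
Step 3: Attach original signs; sum ranks with positive sign and with negative sign.
W+ = 3 + 3 + 3 = 9
W- = 6 + 5 + 1 = 12
(Check: W+ + W- = 21 should equal n(n+1)/2 = 21.)
Step 4: Test statistic W = min(W+, W-) = 9.
Step 5: Ties in |d|, so use the tie-corrected normal approximation.
        E[W] = n(n+1)/4 = 6*7/4 = 10.5.
        Tie groups: |d|=4 (t=3); sum(t^3 - t) = 24.
        Var[W] = n(n+1)(2n+1)/24 - sum(t^3-t)/48 = 546/24 - 24/48 = 22.25.
        z = (W - E[W]) / sqrt(Var[W]) = (9 - 10.5) / 4.7170 = -0.3180.
        Two-sided p = 2*Phi(z) = 0.750485.
Step 6: alpha = 0.1. fail to reject H0.

W+ = 9, W- = 12, W = min = 9, p = 0.750485, fail to reject H0.
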